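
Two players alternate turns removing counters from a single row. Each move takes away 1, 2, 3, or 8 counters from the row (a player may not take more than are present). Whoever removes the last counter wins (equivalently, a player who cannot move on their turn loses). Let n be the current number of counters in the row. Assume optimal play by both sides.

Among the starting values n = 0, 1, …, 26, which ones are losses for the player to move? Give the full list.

0, 4, 9, 13, 18, 22

Build the W/L table. Terminal = L. A non-terminal position is W if it has a move to some L; otherwise it is L.
n=0: no move → L
n=1: can move to 0, which is L ⇒ W
n=2: can move to 0, which is L ⇒ W
n=3: can move to 0, which is L ⇒ W
n=4: moves to 3(W), 2(W), 1(W); every one is W ⇒ L
n=5: can move to 4, which is L ⇒ W
n=6: can move to 4, which is L ⇒ W
n=7: can move to 4, which is L ⇒ W
n=8: can move to 0, which is L ⇒ W
n=9: moves to 8(W), 7(W), 6(W), 1(W); every one is W ⇒ L
n=10: can move to 9, which is L ⇒ W
n=11: can move to 9, which is L ⇒ W
n=12: can move to 9, which is L ⇒ W
n=13: moves to 12(W), 11(W), 10(W), 5(W); every one is W ⇒ L
n=14: can move to 13, which is L ⇒ W
n=15: can move to 13, which is L ⇒ W
n=16: can move to 13, which is L ⇒ W
n=17: can move to 9, which is L ⇒ W
n=18: moves to 17(W), 16(W), 15(W), 10(W); every one is W ⇒ L
n=19: can move to 18, which is L ⇒ W
n=20: can move to 18, which is L ⇒ W
n=21: can move to 18, which is L ⇒ W
n=22: moves to 21(W), 20(W), 19(W), 14(W); every one is W ⇒ L
n=23: can move to 22, which is L ⇒ W
n=24: can move to 22, which is L ⇒ W
n=25: can move to 22, which is L ⇒ W
n=26: can move to 18, which is L ⇒ W
The losing starting values of n are exactly the entries labelled L in this table (6 of them).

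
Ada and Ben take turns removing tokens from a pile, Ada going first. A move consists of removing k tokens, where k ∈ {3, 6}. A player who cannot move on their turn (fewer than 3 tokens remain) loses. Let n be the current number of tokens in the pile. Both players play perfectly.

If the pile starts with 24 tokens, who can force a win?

Work bottom-up. With no move the player to move loses. Otherwise the position is W if at least one move leads to an L position for the opponent, and L if every move leads to a W.
n=0: no move → L
n=1: no move → L
n=2: no move → L
n=3: →0(L), so W
n=4: →1(L), so W
n=5: →2(L), so W
n=6: →0(L), so W
n=7: →1(L), so W
n=8: →2(L), so W
n=9: →6(W), 3(W) — all W, so L
n=10: →7(W), 4(W) — all W, so L
n=11: →8(W), 5(W) — all W, so L
n=12: →9(L), so W
n=13: →10(L), so W
n=14: →11(L), so W
n=15: →9(L), so W
n=16: →10(L), so W
n=17: →11(L), so W
n=18: →15(W), 12(W) — all W, so L
n=19: →16(W), 13(W) — all W, so L
n=20: →17(W), 14(W) — all W, so L
n=21: →18(L), so W
n=22: →19(L), so W
n=23: →20(L), so W
n=24: →18(L), so W
From 24 Ada can remove 6, leaving 18, reaching an L position.

Ada wins.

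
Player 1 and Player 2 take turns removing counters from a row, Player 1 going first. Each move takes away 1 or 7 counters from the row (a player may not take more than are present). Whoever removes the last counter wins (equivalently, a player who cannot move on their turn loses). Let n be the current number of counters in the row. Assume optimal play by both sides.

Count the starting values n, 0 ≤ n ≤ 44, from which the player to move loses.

Work bottom-up. With no move the player to move loses. Otherwise the position is W if at least one move leads to an L position for the opponent, and L if every move leads to a W.
n=0: no move → L
n=1: →0(L), so W
n=2: →1(W) only, which is W, so L
n=3: →2(L), so W
n=4: →3(W) only, which is W, so L
n=5: →4(L), so W
n=6: →5(W) only, which is W, so L
n=7: →6(L), so W
n=8: →7(W), 1(W) — all W, so L
n=9: →8(L), so W
n=10: →9(W), 3(W) — all W, so L
n=11: →10(L), so W
n=12: →11(W), 5(W) — all W, so L
n=13: →12(L), so W
n=14: →13(W), 7(W) — all W, so L
n=15: →14(L), so W
n=16: →15(W), 9(W) — all W, so L
n=17: →16(L), so W
n=18: →17(W), 11(W) — all W, so L
n=19: →18(L), so W
n=20: →19(W), 13(W) — all W, so L
n=21: →20(L), so W
n=22: →21(W), 15(W) — all W, so L
n=23: →22(L), so W
n=24: →23(W), 17(W) — all W, so L
n=25: →24(L), so W
n=26: →25(W), 19(W) — all W, so L
n=27: →26(L), so W
n=28: →27(W), 21(W) — all W, so L
n=29: →28(L), so W
n=30: →29(W), 23(W) — all W, so L
n=31: →30(L), so W
n=32: →31(W), 25(W) — all W, so L
n=33: →32(L), so W
n=34: →33(W), 27(W) — all W, so L
n=35: →34(L), so W
n=36: →35(W), 29(W) — all W, so L
n=37: →36(L), so W
n=38: →37(W), 31(W) — all W, so L
n=39: →38(L), so W
n=40: →39(W), 33(W) — all W, so L
n=41: →40(L), so W
n=42: →41(W), 35(W) — all W, so L
n=43: →42(L), so W
n=44: →43(W), 37(W) — all W, so L
L entries with 0 ≤ n ≤ 44: n = 0, 2, 4, 6, 8, 10, 12, 14, 16, 18, 20, 22, 24, 26, 28, 30, 32, 34, 36, 38, 40, 42, 44; that makes 23.

23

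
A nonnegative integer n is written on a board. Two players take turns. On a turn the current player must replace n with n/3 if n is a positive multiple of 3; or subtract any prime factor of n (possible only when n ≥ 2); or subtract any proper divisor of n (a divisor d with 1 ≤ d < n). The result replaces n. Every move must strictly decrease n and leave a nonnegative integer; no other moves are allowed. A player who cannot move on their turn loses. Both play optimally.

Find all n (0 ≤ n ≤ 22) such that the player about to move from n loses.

Use the standard recursion: the mover loses at a terminal position; elsewhere, the mover wins exactly when some move hands the opponent an L position.
n=0: no move → L
n=1: no move → L
n=2: can move to 0, which is L ⇒ W
n=3: can move to 0, which is L ⇒ W
n=4: moves to 2(W), 3(W); every one is W ⇒ L
n=5: can move to 0, which is L ⇒ W
n=6: can move to 4, which is L ⇒ W
n=7: can move to 0, which is L ⇒ W
n=8: can move to 4, which is L ⇒ W
n=9: moves to 3(W), 6(W), 8(W); every one is W ⇒ L
n=10: can move to 9, which is L ⇒ W
n=11: can move to 0, which is L ⇒ W
n=12: can move to 4, which is L ⇒ W
n=13: can move to 0, which is L ⇒ W
n=14: moves to 7(W), 12(W), 13(W); every one is W ⇒ L
n=15: can move to 14, which is L ⇒ W
n=16: can move to 14, which is L ⇒ W
n=17: can move to 0, which is L ⇒ W
n=18: can move to 9, which is L ⇒ W
n=19: can move to 0, which is L ⇒ W
n=20: moves to 10(W), 15(W), 16(W), 18(W), 19(W); every one is W ⇒ L
n=21: can move to 14, which is L ⇒ W
n=22: can move to 20, which is L ⇒ W
The losing starting values of n are exactly the entries labelled L in this table (6 of them).

0, 1, 4, 9, 14, 20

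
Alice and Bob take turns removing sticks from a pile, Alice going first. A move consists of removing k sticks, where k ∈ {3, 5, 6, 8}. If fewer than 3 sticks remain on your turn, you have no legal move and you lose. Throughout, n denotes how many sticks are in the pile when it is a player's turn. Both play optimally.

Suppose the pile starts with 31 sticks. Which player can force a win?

Alice wins.

Build the W/L table. Terminal = L. A non-terminal position is W if it has a move to some L; otherwise it is L.
n=0: no move → L
n=1: no move → L
n=2: no move → L
n=3: →0(L), so W
n=4: →1(L), so W
n=5: →2(L), so W
n=6: →1(L), so W
n=7: →2(L), so W
n=8: →2(L), so W
n=9: →1(L), so W
n=10: →2(L), so W
n=11: →8(W), 6(W), 5(W), 3(W) — all W, so L
n=12: →9(W), 7(W), 6(W), 4(W) — all W, so L
n=13: →10(W), 8(W), 7(W), 5(W) — all W, so L
n=14: →11(L), so W
n=15: →12(L), so W
n=16: →13(L), so W
n=17: →12(L), so W
n=18: →13(L), so W
n=19: →13(L), so W
n=20: →12(L), so W
n=21: →13(L), so W
n=22: →19(W), 17(W), 16(W), 14(W) — all W, so L
n=23: →20(W), 18(W), 17(W), 15(W) — all W, so L
n=24: →21(W), 19(W), 18(W), 16(W) — all W, so L
n=25: →22(L), so W
n=26: →23(L), so W
n=27: →24(L), so W
n=28: →23(L), so W
n=29: →24(L), so W
n=30: →24(L), so W
n=31: →23(L), so W
From 31 Alice can remove 8, leaving 23, reaching an L position.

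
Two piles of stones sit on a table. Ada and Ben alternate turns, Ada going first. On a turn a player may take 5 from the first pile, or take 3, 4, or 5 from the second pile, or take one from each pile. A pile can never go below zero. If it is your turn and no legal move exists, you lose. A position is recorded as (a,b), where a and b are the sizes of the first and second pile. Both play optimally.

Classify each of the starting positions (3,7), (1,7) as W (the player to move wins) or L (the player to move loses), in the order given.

Use the standard recursion: the mover loses at a terminal position; elsewhere, the mover wins exactly when some move hands the opponent an L position.
No move ever increases a pile, so every position that can arise here has a ≤ 3 and b ≤ 7; it is enough to label the cells with 0 ≤ a ≤ 3 and 0 ≤ b ≤ 7.
Every move lowers a or b (never raises either), so fill the grid row by row in increasing a, and left to right within a row: each cell's successors are then already labelled.
      b=0  b=1  b=2  b=3  b=4  b=5  b=6  b=7
a=0:    L    L    L    W    W    W    W    W
a=1:    L    W    W    W    W    W    L    L
a=2:    L    W    L    W    W    W    W    W
a=3:    L    W    L    W    W    W    W    W
Cells with no legal move (terminal, hence L): (0,0), (0,1), (0,2), (1,0), (2,0), (3,0).
The remaining L cells, each justified by listing all of its moves:
(1,6): L (options (1,3)(W), (1,2)(W), (1,1)(W), (0,5)(W) are all W)
(1,7): L (options (1,4)(W), (1,3)(W), (1,2)(W), (0,6)(W) are all W)
(2,2): L (sole option (1,1)(W) is W)
(3,2): L (sole option (2,1)(W) is W)
Every other cell has at least one move into one of the L cells above, so it is W.
(3,7): the move to (3,2) reaches an L cell, so W
(1,7): one of the L cells justified above, so L

(3,7): W, (1,7): L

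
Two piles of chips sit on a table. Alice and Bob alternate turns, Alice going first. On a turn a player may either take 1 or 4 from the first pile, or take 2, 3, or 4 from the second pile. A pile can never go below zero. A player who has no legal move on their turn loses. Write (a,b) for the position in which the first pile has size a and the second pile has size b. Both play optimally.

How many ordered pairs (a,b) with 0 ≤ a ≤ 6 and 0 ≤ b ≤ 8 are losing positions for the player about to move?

Build the W/L table. Terminal = L. A non-terminal position is W if it has a move to some L; otherwise it is L.
Every move lowers a or b (never raises either), so fill the grid row by row in increasing a, and left to right within a row: each cell's successors are then already labelled.
      b=0  b=1  b=2  b=3  b=4  b=5  b=6  b=7  b=8
a=0:    L    L    W    W    W    W    L    L    W
a=1:    W    W    L    L    W    W    W    W    L
a=2:    L    L    W    W    W    W    L    L    W
a=3:    W    W    L    L    W    W    W    W    L
a=4:    W    W    W    W    L    L    W    W    W
a=5:    L    L    W    W    W    W    L    L    W
a=6:    W    W    L    L    W    W    W    W    L
Cells with no legal move (terminal, hence L): (0,0), (0,1).
The remaining L cells, each justified by listing all of its moves:
(0,6): only reaches (0,4)(W), (0,3)(W), (0,2)(W), all W → L
(0,7): only reaches (0,5)(W), (0,4)(W), (0,3)(W), all W → L
(1,2): only reaches (0,2)(W), (1,0)(W), all W → L
(1,3): only reaches (0,3)(W), (1,1)(W), (1,0)(W), all W → L
(1,8): only reaches (0,8)(W), (1,6)(W), (1,5)(W), (1,4)(W), all W → L
(2,0): only reaches (1,0)(W), which is W → L
(2,1): only reaches (1,1)(W), which is W → L
(2,6): only reaches (1,6)(W), (2,4)(W), (2,3)(W), (2,2)(W), all W → L
(2,7): only reaches (1,7)(W), (2,5)(W), (2,4)(W), (2,3)(W), all W → L
(3,2): only reaches (2,2)(W), (3,0)(W), all W → L
(3,3): only reaches (2,3)(W), (3,1)(W), (3,0)(W), all W → L
(3,8): only reaches (2,8)(W), (3,6)(W), (3,5)(W), (3,4)(W), all W → L
(4,4): only reaches (3,4)(W), (0,4)(W), (4,2)(W), (4,1)(W), (4,0)(W), all W → L
(4,5): only reaches (3,5)(W), (0,5)(W), (4,3)(W), (4,2)(W), (4,1)(W), all W → L
(5,0): only reaches (4,0)(W), (1,0)(W), all W → L
(5,1): only reaches (4,1)(W), (1,1)(W), all W → L
(5,6): only reaches (4,6)(W), (1,6)(W), (5,4)(W), (5,3)(W), (5,2)(W), all W → L
(5,7): only reaches (4,7)(W), (1,7)(W), (5,5)(W), (5,4)(W), (5,3)(W), all W → L
(6,2): only reaches (5,2)(W), (2,2)(W), (6,0)(W), all W → L
(6,3): only reaches (5,3)(W), (2,3)(W), (6,1)(W), (6,0)(W), all W → L
(6,8): only reaches (5,8)(W), (2,8)(W), (6,6)(W), (6,5)(W), (6,4)(W), all W → L
Every other cell has at least one move into one of the L cells above, so it is W.
L cells per row: a=0: 4, a=1: 3, a=2: 4, a=3: 3, a=4: 2, a=5: 4, a=6: 3; total 23.

23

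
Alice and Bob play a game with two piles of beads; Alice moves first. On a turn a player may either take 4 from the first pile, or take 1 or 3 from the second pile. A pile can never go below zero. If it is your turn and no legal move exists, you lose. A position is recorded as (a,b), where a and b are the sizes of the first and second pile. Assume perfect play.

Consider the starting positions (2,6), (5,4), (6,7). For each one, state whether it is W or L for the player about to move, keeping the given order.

Build the W/L table. Terminal = L. A non-terminal position is W if it has a move to some L; otherwise it is L.
No move ever increases a pile, so every position that can arise here has a ≤ 6 and b ≤ 7; it is enough to label the cells with 0 ≤ a ≤ 6 and 0 ≤ b ≤ 7.
Every move lowers a or b (never raises either), so fill the grid row by row in increasing a, and left to right within a row: each cell's successors are then already labelled.
      b=0  b=1  b=2  b=3  b=4  b=5  b=6  b=7
a=0:    L    W    L    W    L    W    L    W
a=1:    L    W    L    W    L    W    L    W
a=2:    L    W    L    W    L    W    L    W
a=3:    L    W    L    W    L    W    L    W
a=4:    W    L    W    L    W    L    W    L
a=5:    W    L    W    L    W    L    W    L
a=6:    W    L    W    L    W    L    W    L
Cells with no legal move (terminal, hence L): (0,0), (1,0), (2,0), (3,0).
The remaining L cells, each justified by listing all of its moves:
(0,2): L (sole option (0,1)(W) is W)
(0,4): L (options (0,3)(W), (0,1)(W) are all W)
(0,6): L (options (0,5)(W), (0,3)(W) are all W)
(1,2): L (sole option (1,1)(W) is W)
(1,4): L (options (1,3)(W), (1,1)(W) are all W)
(1,6): L (options (1,5)(W), (1,3)(W) are all W)
(2,2): L (sole option (2,1)(W) is W)
(2,4): L (options (2,3)(W), (2,1)(W) are all W)
(2,6): L (options (2,5)(W), (2,3)(W) are all W)
(3,2): L (sole option (3,1)(W) is W)
(3,4): L (options (3,3)(W), (3,1)(W) are all W)
(3,6): L (options (3,5)(W), (3,3)(W) are all W)
(4,1): L (options (0,1)(W), (4,0)(W) are all W)
(4,3): L (options (0,3)(W), (4,2)(W), (4,0)(W) are all W)
(4,5): L (options (0,5)(W), (4,4)(W), (4,2)(W) are all W)
(4,7): L (options (0,7)(W), (4,6)(W), (4,4)(W) are all W)
(5,1): L (options (1,1)(W), (5,0)(W) are all W)
(5,3): L (options (1,3)(W), (5,2)(W), (5,0)(W) are all W)
(5,5): L (options (1,5)(W), (5,4)(W), (5,2)(W) are all W)
(5,7): L (options (1,7)(W), (5,6)(W), (5,4)(W) are all W)
(6,1): L (options (2,1)(W), (6,0)(W) are all W)
(6,3): L (options (2,3)(W), (6,2)(W), (6,0)(W) are all W)
(6,5): L (options (2,5)(W), (6,4)(W), (6,2)(W) are all W)
(6,7): L (options (2,7)(W), (6,6)(W), (6,4)(W) are all W)
Every other cell has at least one move into one of the L cells above, so it is W.
(2,6): one of the L cells justified above, so L
(5,4): the move to (1,4) reaches an L cell, so W
(6,7): one of the L cells justified above, so L

(2,6): L, (5,4): W, (6,7): L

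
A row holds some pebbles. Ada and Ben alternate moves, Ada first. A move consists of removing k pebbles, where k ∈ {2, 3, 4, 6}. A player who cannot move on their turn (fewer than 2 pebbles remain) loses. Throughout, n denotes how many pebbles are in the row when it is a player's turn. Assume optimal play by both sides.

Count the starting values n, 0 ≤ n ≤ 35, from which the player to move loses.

Work bottom-up. With no move the player to move loses. Otherwise the position is W if at least one move leads to an L position for the opponent, and L if every move leads to a W.
n=0: no move → L
n=1: no move → L
n=2: W (go to 0, an L position)
n=3: W (go to 1, an L position)
n=4: W (go to 1, an L position)
n=5: W (go to 1, an L position)
n=6: W (go to 0, an L position)
n=7: W (go to 1, an L position)
n=8: L (options 6(W), 5(W), 4(W), 2(W) are all W)
n=9: L (options 7(W), 6(W), 5(W), 3(W) are all W)
n=10: W (go to 8, an L position)
n=11: W (go to 9, an L position)
n=12: W (go to 9, an L position)
n=13: W (go to 9, an L position)
n=14: W (go to 8, an L position)
n=15: W (go to 9, an L position)
n=16: L (options 14(W), 13(W), 12(W), 10(W) are all W)
n=17: L (options 15(W), 14(W), 13(W), 11(W) are all W)
n=18: W (go to 16, an L position)
n=19: W (go to 17, an L position)
n=20: W (go to 17, an L position)
n=21: W (go to 17, an L position)
n=22: W (go to 16, an L position)
n=23: W (go to 17, an L position)
n=24: L (options 22(W), 21(W), 20(W), 18(W) are all W)
n=25: L (options 23(W), 22(W), 21(W), 19(W) are all W)
n=26: W (go to 24, an L position)
n=27: W (go to 25, an L position)
n=28: W (go to 25, an L position)
n=29: W (go to 25, an L position)
n=30: W (go to 24, an L position)
n=31: W (go to 25, an L position)
n=32: L (options 30(W), 29(W), 28(W), 26(W) are all W)
n=33: L (options 31(W), 30(W), 29(W), 27(W) are all W)
n=34: W (go to 32, an L position)
n=35: W (go to 33, an L position)
L entries with 0 ≤ n ≤ 35: n = 0, 1, 8, 9, 16, 17, 24, 25, 32, 33; that makes 10.

10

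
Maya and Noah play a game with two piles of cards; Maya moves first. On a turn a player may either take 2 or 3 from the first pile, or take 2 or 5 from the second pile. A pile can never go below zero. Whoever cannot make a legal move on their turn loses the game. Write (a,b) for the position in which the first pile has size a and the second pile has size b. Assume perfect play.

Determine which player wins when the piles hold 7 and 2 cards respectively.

Noah wins.

Classify positions by backward induction: terminal positions (no move available) are L. From any other position, the mover wins iff some move reaches an L.
No move ever increases a pile, so every position that can arise here has a ≤ 7 and b ≤ 2; it is enough to label the cells with 0 ≤ a ≤ 7 and 0 ≤ b ≤ 2.
Every move lowers a or b (never raises either), so fill the grid row by row in increasing a, and left to right within a row: each cell's successors are then already labelled.
      b=0  b=1  b=2
a=0:    L    L    W
a=1:    L    L    W
a=2:    W    W    L
a=3:    W    W    L
a=4:    W    W    W
a=5:    L    L    W
a=6:    L    L    W
a=7:    W    W    L
Cells with no legal move (terminal, hence L): (0,0), (0,1), (1,0), (1,1).
The remaining L cells, each justified by listing all of its moves:
(2,2): →(0,2)(W), (2,0)(W) — all W, so L
(3,2): →(1,2)(W), (0,2)(W), (3,0)(W) — all W, so L
(5,0): →(3,0)(W), (2,0)(W) — all W, so L
(5,1): →(3,1)(W), (2,1)(W) — all W, so L
(6,0): →(4,0)(W), (3,0)(W) — all W, so L
(6,1): →(4,1)(W), (3,1)(W) — all W, so L
(7,2): →(5,2)(W), (4,2)(W), (7,0)(W) — all W, so L
Every other cell has at least one move into one of the L cells above, so it is W.
The starting position (7,2) is L: whatever Maya does, the opponent receives a W position.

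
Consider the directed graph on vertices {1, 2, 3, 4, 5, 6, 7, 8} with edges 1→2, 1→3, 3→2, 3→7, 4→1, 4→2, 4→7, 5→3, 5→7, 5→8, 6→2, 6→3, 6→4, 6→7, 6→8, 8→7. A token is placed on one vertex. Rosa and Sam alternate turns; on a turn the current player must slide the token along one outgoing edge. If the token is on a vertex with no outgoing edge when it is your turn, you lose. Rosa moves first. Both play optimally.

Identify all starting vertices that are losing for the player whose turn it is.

Label each position W (a win for the player to move) or L (a loss). A position with no legal move is L; any other position is W exactly when some move reaches an L, and L when every move reaches a W.
Every edge goes from a vertex to one that appears earlier in the order 7, 2, 3, 8, 1, 4, 5, 6, so processing vertices in that order labels each vertex after all of its successors.
7: no outgoing edge → L
2: no outgoing edge → L
3: can move to 2, which is L ⇒ W
8: can move to 7, which is L ⇒ W
1: can move to 2, which is L ⇒ W
4: can move to 2, which is L ⇒ W
5: can move to 7, which is L ⇒ W
6: can move to 2, which is L ⇒ W
Reading off the rows marked L gives the requested list; there are 2 such vertices.

2, 7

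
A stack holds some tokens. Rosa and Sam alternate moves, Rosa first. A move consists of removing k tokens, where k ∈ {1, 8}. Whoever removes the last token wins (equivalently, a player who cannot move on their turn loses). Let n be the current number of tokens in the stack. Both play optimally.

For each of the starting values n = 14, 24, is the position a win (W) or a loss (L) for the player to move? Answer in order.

14: W, 24: L

Build the W/L table. Terminal = L. A non-terminal position is W if it has a move to some L; otherwise it is L.
n=0: no move → L
n=1: W (go to 0, an L position)
n=2: L (sole option 1(W) is W)
n=3: W (go to 2, an L position)
n=4: L (sole option 3(W) is W)
n=5: W (go to 4, an L position)
n=6: L (sole option 5(W) is W)
n=7: W (go to 6, an L position)
n=8: W (go to 0, an L position)
n=9: L (options 8(W), 1(W) are all W)
n=10: W (go to 9, an L position)
n=11: L (options 10(W), 3(W) are all W)
n=12: W (go to 11, an L position)
n=13: L (options 12(W), 5(W) are all W)
n=14: W (go to 13, an L position)
n=15: L (options 14(W), 7(W) are all W)
n=16: W (go to 15, an L position)
n=17: W (go to 9, an L position)
n=18: L (options 17(W), 10(W) are all W)
n=19: W (go to 18, an L position)
n=20: L (options 19(W), 12(W) are all W)
n=21: W (go to 20, an L position)
n=22: L (options 21(W), 14(W) are all W)
n=23: W (go to 22, an L position)
n=24: L (options 23(W), 16(W) are all W)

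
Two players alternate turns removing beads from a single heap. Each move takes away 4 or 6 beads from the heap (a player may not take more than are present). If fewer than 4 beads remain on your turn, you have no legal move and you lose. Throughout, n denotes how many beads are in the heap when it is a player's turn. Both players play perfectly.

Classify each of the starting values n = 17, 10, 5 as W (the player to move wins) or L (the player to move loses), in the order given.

Positions with no move are L. A position that does have a move is losing for the player to move precisely when every available move leads to a winning position for the opponent. Fill in the labels:
n=0: no move → L
n=1: no move → L
n=2: no move → L
n=3: no move → L
n=4: →0(L), so W
n=5: →1(L), so W
n=6: →2(L), so W
n=7: →3(L), so W
n=8: →2(L), so W
n=9: →3(L), so W
n=10: →6(W), 4(W) — all W, so L
n=11: →7(W), 5(W) — all W, so L
n=12: →8(W), 6(W) — all W, so L
n=13: →9(W), 7(W) — all W, so L
n=14: →10(L), so W
n=15: →11(L), so W
n=16: →12(L), so W
n=17: →13(L), so W

17: W, 10: L, 5: W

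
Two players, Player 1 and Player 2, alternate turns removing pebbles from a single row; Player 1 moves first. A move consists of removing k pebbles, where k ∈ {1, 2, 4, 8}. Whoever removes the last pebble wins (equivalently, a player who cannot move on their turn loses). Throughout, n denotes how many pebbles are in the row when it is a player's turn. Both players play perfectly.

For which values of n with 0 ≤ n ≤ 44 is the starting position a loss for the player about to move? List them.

Build the W/L table. Terminal = L. A non-terminal position is W if it has a move to some L; otherwise it is L.
n=0: no move → L
n=1: can move to 0, which is L ⇒ W
n=2: can move to 0, which is L ⇒ W
n=3: moves to 2(W), 1(W); every one is W ⇒ L
n=4: can move to 3, which is L ⇒ W
n=5: can move to 3, which is L ⇒ W
n=6: moves to 5(W), 4(W), 2(W); every one is W ⇒ L
n=7: can move to 6, which is L ⇒ W
n=8: can move to 6, which is L ⇒ W
n=9: moves to 8(W), 7(W), 5(W), 1(W); every one is W ⇒ L
n=10: can move to 9, which is L ⇒ W
n=11: can move to 9, which is L ⇒ W
n=12: moves to 11(W), 10(W), 8(W), 4(W); every one is W ⇒ L
n=13: can move to 12, which is L ⇒ W
n=14: can move to 12, which is L ⇒ W
n=15: moves to 14(W), 13(W), 11(W), 7(W); every one is W ⇒ L
n=16: can move to 15, which is L ⇒ W
n=17: can move to 15, which is L ⇒ W
n=18: moves to 17(W), 16(W), 14(W), 10(W); every one is W ⇒ L
n=19: can move to 18, which is L ⇒ W
n=20: can move to 18, which is L ⇒ W
n=21: moves to 20(W), 19(W), 17(W), 13(W); every one is W ⇒ L
n=22: can move to 21, which is L ⇒ W
n=23: can move to 21, which is L ⇒ W
n=24: moves to 23(W), 22(W), 20(W), 16(W); every one is W ⇒ L
n=25: can move to 24, which is L ⇒ W
n=26: can move to 24, which is L ⇒ W
n=27: moves to 26(W), 25(W), 23(W), 19(W); every one is W ⇒ L
n=28: can move to 27, which is L ⇒ W
n=29: can move to 27, which is L ⇒ W
n=30: moves to 29(W), 28(W), 26(W), 22(W); every one is W ⇒ L
n=31: can move to 30, which is L ⇒ W
n=32: can move to 30, which is L ⇒ W
n=33: moves to 32(W), 31(W), 29(W), 25(W); every one is W ⇒ L
n=34: can move to 33, which is L ⇒ W
n=35: can move to 33, which is L ⇒ W
n=36: moves to 35(W), 34(W), 32(W), 28(W); every one is W ⇒ L
n=37: can move to 36, which is L ⇒ W
n=38: can move to 36, which is L ⇒ W
n=39: moves to 38(W), 37(W), 35(W), 31(W); every one is W ⇒ L
n=40: can move to 39, which is L ⇒ W
n=41: can move to 39, which is L ⇒ W
n=42: moves to 41(W), 40(W), 38(W), 34(W); every one is W ⇒ L
n=43: can move to 42, which is L ⇒ W
n=44: can move to 42, which is L ⇒ W
Reading off the rows marked L gives the requested list; there are 15 such values of n.

0, 3, 6, 9, 12, 15, 18, 21, 24, 27, 30, 33, 36, 39, 42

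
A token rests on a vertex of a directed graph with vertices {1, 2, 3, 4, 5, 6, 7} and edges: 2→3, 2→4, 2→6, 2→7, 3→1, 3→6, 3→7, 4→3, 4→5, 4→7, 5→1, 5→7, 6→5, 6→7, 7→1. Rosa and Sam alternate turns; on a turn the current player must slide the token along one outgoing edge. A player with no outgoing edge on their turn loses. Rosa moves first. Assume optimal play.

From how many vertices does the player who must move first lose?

3

Label each position W (a win for the player to move) or L (a loss). A position with no legal move is L; any other position is W exactly when some move reaches an L, and L when every move reaches a W.
Every edge goes from a vertex to one that appears earlier in the order 1, 7, 5, 6, 3, 4, 2, so processing vertices in that order labels each vertex after all of its successors.
1: no outgoing edge → L
7: W (go to 1, an L position)
5: W (go to 1, an L position)
6: L (options 5(W), 7(W) are all W)
3: W (go to 6, an L position)
4: L (options 3(W), 5(W), 7(W) are all W)
2: W (go to 4, an L position)
The L vertices are 1, 4, 6; that is 3 in all.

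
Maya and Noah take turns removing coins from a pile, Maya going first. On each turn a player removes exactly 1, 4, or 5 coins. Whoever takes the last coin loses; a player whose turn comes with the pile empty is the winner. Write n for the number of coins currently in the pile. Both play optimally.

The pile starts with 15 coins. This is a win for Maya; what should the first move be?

Compute win/loss labels from the base case upward. A position with no move is W. Any other position is W if it can reach an L in one move, else L.
n=0: no move; the opponent has just taken the last coin and therefore loses → W
n=1: only reaches 0(W), which is W → L
n=2: reaches L-position 1 → W
n=3: only reaches 2(W), which is W → L
n=4: reaches L-position 3 → W
n=5: reaches L-position 1 → W
n=6: reaches L-position 1 → W
n=7: reaches L-position 3 → W
n=8: reaches L-position 3 → W
n=9: only reaches 8(W), 5(W), 4(W), all W → L
n=10: reaches L-position 9 → W
n=11: only reaches 10(W), 7(W), 6(W), all W → L
n=12: reaches L-position 11 → W
n=13: reaches L-position 9 → W
n=14: reaches L-position 9 → W
n=15: reaches L-position 11 → W
From 15, the L positions reachable in one move are: 11.

Remove 4, leaving 11.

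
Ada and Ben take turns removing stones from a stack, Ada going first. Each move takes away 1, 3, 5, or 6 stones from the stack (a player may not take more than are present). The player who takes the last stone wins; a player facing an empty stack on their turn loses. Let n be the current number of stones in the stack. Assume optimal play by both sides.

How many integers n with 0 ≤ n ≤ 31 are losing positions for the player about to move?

9

Compute win/loss labels from the base case upward. A position with no move is L. Any other position is W if it can reach an L in one move, else L.
n=0: no move → L
n=1: reaches L-position 0 → W
n=2: only reaches 1(W), which is W → L
n=3: reaches L-position 2 → W
n=4: only reaches 3(W), 1(W), all W → L
n=5: reaches L-position 4 → W
n=6: reaches L-position 0 → W
n=7: reaches L-position 4 → W
n=8: reaches L-position 2 → W
n=9: reaches L-position 4 → W
n=10: reaches L-position 4 → W
n=11: only reaches 10(W), 8(W), 6(W), 5(W), all W → L
n=12: reaches L-position 11 → W
n=13: only reaches 12(W), 10(W), 8(W), 7(W), all W → L
n=14: reaches L-position 13 → W
n=15: only reaches 14(W), 12(W), 10(W), 9(W), all W → L
n=16: reaches L-position 15 → W
n=17: reaches L-position 11 → W
n=18: reaches L-position 15 → W
n=19: reaches L-position 13 → W
n=20: reaches L-position 15 → W
n=21: reaches L-position 15 → W
n=22: only reaches 21(W), 19(W), 17(W), 16(W), all W → L
n=23: reaches L-position 22 → W
n=24: only reaches 23(W), 21(W), 19(W), 18(W), all W → L
n=25: reaches L-position 24 → W
n=26: only reaches 25(W), 23(W), 21(W), 20(W), all W → L
n=27: reaches L-position 26 → W
n=28: reaches L-position 22 → W
n=29: reaches L-position 26 → W
n=30: reaches L-position 24 → W
n=31: reaches L-position 26 → W
L entries with 0 ≤ n ≤ 31: n = 0, 2, 4, 11, 13, 15, 22, 24, 26; that makes 9.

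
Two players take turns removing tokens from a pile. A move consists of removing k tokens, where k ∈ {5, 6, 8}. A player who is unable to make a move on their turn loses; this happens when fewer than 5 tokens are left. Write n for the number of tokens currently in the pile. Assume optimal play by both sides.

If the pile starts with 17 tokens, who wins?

The second player wins.

Build the W/L table. Terminal = L. A non-terminal position is W if it has a move to some L; otherwise it is L.
n=0: no move → L
n=1: no move → L
n=2: no move → L
n=3: no move → L
n=4: no move → L
n=5: reaches L-position 0 → W
n=6: reaches L-position 1 → W
n=7: reaches L-position 2 → W
n=8: reaches L-position 3 → W
n=9: reaches L-position 4 → W
n=10: reaches L-position 4 → W
n=11: reaches L-position 3 → W
n=12: reaches L-position 4 → W
n=13: only reaches 8(W), 7(W), 5(W), all W → L
n=14: only reaches 9(W), 8(W), 6(W), all W → L
n=15: only reaches 10(W), 9(W), 7(W), all W → L
n=16: only reaches 11(W), 10(W), 8(W), all W → L
n=17: only reaches 12(W), 11(W), 9(W), all W → L
The starting position 17 is L: whatever the player to move does, the opponent receives a W position.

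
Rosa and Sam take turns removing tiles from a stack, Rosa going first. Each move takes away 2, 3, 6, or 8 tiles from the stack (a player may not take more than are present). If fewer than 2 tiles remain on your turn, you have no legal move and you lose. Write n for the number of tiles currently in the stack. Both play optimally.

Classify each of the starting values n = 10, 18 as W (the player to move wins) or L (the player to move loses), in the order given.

Label each position W (a win for the player to move) or L (a loss). A position with no legal move is L; any other position is W exactly when some move reaches an L, and L when every move reaches a W.
n=0: no move → L
n=1: no move → L
n=2: reaches L-position 0 → W
n=3: reaches L-position 1 → W
n=4: reaches L-position 1 → W
n=5: only reaches 3(W), 2(W), all W → L
n=6: reaches L-position 0 → W
n=7: reaches L-position 5 → W
n=8: reaches L-position 5 → W
n=9: reaches L-position 1 → W
n=10: only reaches 8(W), 7(W), 4(W), 2(W), all W → L
n=11: reaches L-position 5 → W
n=12: reaches L-position 10 → W
n=13: reaches L-position 10 → W
n=14: only reaches 12(W), 11(W), 8(W), 6(W), all W → L
n=15: only reaches 13(W), 12(W), 9(W), 7(W), all W → L
n=16: reaches L-position 14 → W
n=17: reaches L-position 15 → W
n=18: reaches L-position 15 → W

10: L, 18: W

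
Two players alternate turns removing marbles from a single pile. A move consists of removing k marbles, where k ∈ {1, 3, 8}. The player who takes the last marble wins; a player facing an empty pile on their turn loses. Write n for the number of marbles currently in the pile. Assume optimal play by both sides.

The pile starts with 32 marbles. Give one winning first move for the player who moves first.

Positions with no move are L. A position that does have a move is losing for the player to move precisely when every available move leads to a winning position for the opponent. Fill in the labels:
n=0: no move → L
n=1: W (go to 0, an L position)
n=2: L (sole option 1(W) is W)
n=3: W (go to 2, an L position)
n=4: L (options 3(W), 1(W) are all W)
n=5: W (go to 4, an L position)
n=6: L (options 5(W), 3(W) are all W)
n=7: W (go to 6, an L position)
n=8: W (go to 0, an L position)
n=9: W (go to 6, an L position)
n=10: W (go to 2, an L position)
n=11: L (options 10(W), 8(W), 3(W) are all W)
n=12: W (go to 11, an L position)
n=13: L (options 12(W), 10(W), 5(W) are all W)
n=14: W (go to 13, an L position)
n=15: L (options 14(W), 12(W), 7(W) are all W)
n=16: W (go to 15, an L position)
n=17: L (options 16(W), 14(W), 9(W) are all W)
n=18: W (go to 17, an L position)
n=19: W (go to 11, an L position)
n=20: W (go to 17, an L position)
n=21: W (go to 13, an L position)
n=22: L (options 21(W), 19(W), 14(W) are all W)
n=23: W (go to 22, an L position)
n=24: L (options 23(W), 21(W), 16(W) are all W)
n=25: W (go to 24, an L position)
n=26: L (options 25(W), 23(W), 18(W) are all W)
n=27: W (go to 26, an L position)
n=28: L (options 27(W), 25(W), 20(W) are all W)
n=29: W (go to 28, an L position)
n=30: W (go to 22, an L position)
n=31: W (go to 28, an L position)
n=32: W (go to 24, an L position)
From 32, the L positions reachable in one move are: 24.

Remove 8, leaving 24.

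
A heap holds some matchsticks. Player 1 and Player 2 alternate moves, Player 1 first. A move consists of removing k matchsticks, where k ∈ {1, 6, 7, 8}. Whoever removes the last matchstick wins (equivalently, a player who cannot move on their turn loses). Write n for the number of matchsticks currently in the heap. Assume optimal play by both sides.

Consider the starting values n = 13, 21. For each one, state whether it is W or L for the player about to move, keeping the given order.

13: L, 21: W

Build the W/L table. Terminal = L. A non-terminal position is W if it has a move to some L; otherwise it is L.
n=0: no move → L
n=1: reaches L-position 0 → W
n=2: only reaches 1(W), which is W → L
n=3: reaches L-position 2 → W
n=4: only reaches 3(W), which is W → L
n=5: reaches L-position 4 → W
n=6: reaches L-position 0 → W
n=7: reaches L-position 0 → W
n=8: reaches L-position 2 → W
n=9: reaches L-position 2 → W
n=10: reaches L-position 4 → W
n=11: reaches L-position 4 → W
n=12: reaches L-position 4 → W
n=13: only reaches 12(W), 7(W), 6(W), 5(W), all W → L
n=14: reaches L-position 13 → W
n=15: only reaches 14(W), 9(W), 8(W), 7(W), all W → L
n=16: reaches L-position 15 → W
n=17: only reaches 16(W), 11(W), 10(W), 9(W), all W → L
n=18: reaches L-position 17 → W
n=19: reaches L-position 13 → W
n=20: reaches L-position 13 → W
n=21: reaches L-position 15 → W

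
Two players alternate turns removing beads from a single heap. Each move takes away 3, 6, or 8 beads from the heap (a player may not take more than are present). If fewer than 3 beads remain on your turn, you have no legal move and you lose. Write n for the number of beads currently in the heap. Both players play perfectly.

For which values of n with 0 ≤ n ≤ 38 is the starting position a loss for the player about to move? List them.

0, 1, 2, 11, 12, 13, 22, 23, 24, 33, 34, 35

Classify positions by backward induction: terminal positions (no move available) are L. From any other position, the mover wins iff some move reaches an L.
n=0: no move → L
n=1: no move → L
n=2: no move → L
n=3: can move to 0, which is L ⇒ W
n=4: can move to 1, which is L ⇒ W
n=5: can move to 2, which is L ⇒ W
n=6: can move to 0, which is L ⇒ W
n=7: can move to 1, which is L ⇒ W
n=8: can move to 2, which is L ⇒ W
n=9: can move to 1, which is L ⇒ W
n=10: can move to 2, which is L ⇒ W
n=11: moves to 8(W), 5(W), 3(W); every one is W ⇒ L
n=12: moves to 9(W), 6(W), 4(W); every one is W ⇒ L
n=13: moves to 10(W), 7(W), 5(W); every one is W ⇒ L
n=14: can move to 11, which is L ⇒ W
n=15: can move to 12, which is L ⇒ W
n=16: can move to 13, which is L ⇒ W
n=17: can move to 11, which is L ⇒ W
n=18: can move to 12, which is L ⇒ W
n=19: can move to 13, which is L ⇒ W
n=20: can move to 12, which is L ⇒ W
n=21: can move to 13, which is L ⇒ W
n=22: moves to 19(W), 16(W), 14(W); every one is W ⇒ L
n=23: moves to 20(W), 17(W), 15(W); every one is W ⇒ L
n=24: moves to 21(W), 18(W), 16(W); every one is W ⇒ L
n=25: can move to 22, which is L ⇒ W
n=26: can move to 23, which is L ⇒ W
n=27: can move to 24, which is L ⇒ W
n=28: can move to 22, which is L ⇒ W
n=29: can move to 23, which is L ⇒ W
n=30: can move to 24, which is L ⇒ W
n=31: can move to 23, which is L ⇒ W
n=32: can move to 24, which is L ⇒ W
n=33: moves to 30(W), 27(W), 25(W); every one is W ⇒ L
n=34: moves to 31(W), 28(W), 26(W); every one is W ⇒ L
n=35: moves to 32(W), 29(W), 27(W); every one is W ⇒ L
n=36: can move to 33, which is L ⇒ W
n=37: can move to 34, which is L ⇒ W
n=38: can move to 35, which is L ⇒ W
The losing starting values of n are exactly the entries labelled L in this table (12 of them).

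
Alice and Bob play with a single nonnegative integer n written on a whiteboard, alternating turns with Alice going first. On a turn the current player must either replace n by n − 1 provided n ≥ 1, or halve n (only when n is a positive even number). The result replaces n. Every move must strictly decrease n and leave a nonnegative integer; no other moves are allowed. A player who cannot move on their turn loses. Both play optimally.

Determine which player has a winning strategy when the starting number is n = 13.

Bob wins.

Build the W/L table. Terminal = L. A non-terminal position is W if it has a move to some L; otherwise it is L.
n=0: no move → L
n=1: W (go to 0, an L position)
n=2: L (sole option 1(W) is W)
n=3: W (go to 2, an L position)
n=4: W (go to 2, an L position)
n=5: L (sole option 4(W) is W)
n=6: W (go to 5, an L position)
n=7: L (sole option 6(W) is W)
n=8: W (go to 7, an L position)
n=9: L (sole option 8(W) is W)
n=10: W (go to 5, an L position)
n=11: L (sole option 10(W) is W)
n=12: W (go to 11, an L position)
n=13: L (sole option 12(W) is W)
Every move from 13 reaches a W position, so the mover loses.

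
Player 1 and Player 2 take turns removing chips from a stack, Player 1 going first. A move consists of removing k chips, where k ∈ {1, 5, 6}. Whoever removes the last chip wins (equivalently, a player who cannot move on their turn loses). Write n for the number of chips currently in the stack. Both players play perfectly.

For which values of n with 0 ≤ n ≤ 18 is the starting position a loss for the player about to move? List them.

Compute win/loss labels from the base case upward. A position with no move is L. Any other position is W if it can reach an L in one move, else L.
n=0: no move → L
n=1: →0(L), so W
n=2: →1(W) only, which is W, so L
n=3: →2(L), so W
n=4: →3(W) only, which is W, so L
n=5: →4(L), so W
n=6: →0(L), so W
n=7: →2(L), so W
n=8: →2(L), so W
n=9: →4(L), so W
n=10: →4(L), so W
n=11: →10(W), 6(W), 5(W) — all W, so L
n=12: →11(L), so W
n=13: →12(W), 8(W), 7(W) — all W, so L
n=14: →13(L), so W
n=15: →14(W), 10(W), 9(W) — all W, so L
n=16: →15(L), so W
n=17: →11(L), so W
n=18: →13(L), so W
The losing starting values of n are exactly the entries labelled L in this table (6 of them).

0, 2, 4, 11, 13, 15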